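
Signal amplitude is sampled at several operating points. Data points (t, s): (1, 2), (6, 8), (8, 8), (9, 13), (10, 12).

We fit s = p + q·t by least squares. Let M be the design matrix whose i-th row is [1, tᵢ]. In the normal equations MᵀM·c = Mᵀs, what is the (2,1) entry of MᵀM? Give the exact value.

34

Row 2 ↔ basis t, column 1 ↔ basis 1, so (MᵀM)_{2,1} = Σᵢ t = (1)·(1) + (6)·(1) + (8)·(1) + (9)·(1) + (10)·(1) = 34.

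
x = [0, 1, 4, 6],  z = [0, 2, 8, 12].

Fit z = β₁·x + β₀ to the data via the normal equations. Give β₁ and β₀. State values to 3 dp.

β₁ = 2.000, β₀ = 0.000

Forming MᵀM = [[53, 11]; [11, 4]] and Mᵀz = [106, 22]ᵀ gives MᵀM·[β₁, β₀]ᵀ = Mᵀz.
Determinant 53·4 − 11² = 91.
β₁ = (106·4 − 11·22)/91 = 2; β₀ = (53·22 − 11·106)/91 = 0.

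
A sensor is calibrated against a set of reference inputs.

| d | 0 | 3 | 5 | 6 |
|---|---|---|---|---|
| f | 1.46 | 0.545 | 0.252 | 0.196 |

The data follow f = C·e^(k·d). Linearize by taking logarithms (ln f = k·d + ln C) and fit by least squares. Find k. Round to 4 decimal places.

k = -0.3411

With ln fᵢ as the transformed response and dᵢ as the regressor:
Sums: Σd = 14.0000, Σ(d)² = 70.0000, Σln f = -3.2365, Σd·ln f = -18.4904.
Normal system: [[70.0000, 14.0000]; [14.0000, 4]]·[k, ln C]ᵀ = [-18.4904, -3.2365]ᵀ.
Δ = 70.0000·4 − (14.0000)² = 84.0000; k = (-18.4904·4 − 14.0000·-3.2365)/84.0000 = -0.34108, ln C = (70.0000·-3.2365 − 14.0000·-18.4904)/84.0000 = 0.38465.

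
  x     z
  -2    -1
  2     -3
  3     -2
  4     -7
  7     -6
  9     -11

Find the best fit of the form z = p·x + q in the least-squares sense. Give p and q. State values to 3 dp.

p = -0.855, q = -1.722

Normal-equation sums: Σx·x = 163, Σx = 23, Σ1 = 6.
Moment sums: Σx·z = -179, Σz = -30.
AᵀA·[p, q]ᵀ = Aᵀz becomes [[163, 23]; [23, 6]]·[p, q]ᵀ = [-179, -30]ᵀ.
det = 163·6 − 23² = 449.
p = ((-179)·6 − 23·(-30))/449 = -384/449; q = (163·(-30) − 23·(-179))/449 = -773/449.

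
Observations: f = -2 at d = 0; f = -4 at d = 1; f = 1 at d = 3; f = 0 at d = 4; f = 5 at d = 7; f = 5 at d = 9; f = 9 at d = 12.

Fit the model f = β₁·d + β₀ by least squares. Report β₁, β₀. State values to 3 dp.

β₁ = 1.001, β₀ = -3.149

MᵀM·[β₁, β₀]ᵀ = Mᵀf reads: 300·β₁ + 36·β₀ = 187;  36·β₁ + 7·β₀ = 14.
Determinant 300·7 − 36² = 804.
β₁ = (187·7 − 36·14)/804 = 805/804; β₀ = (300·14 − 36·187)/804 = -211/67.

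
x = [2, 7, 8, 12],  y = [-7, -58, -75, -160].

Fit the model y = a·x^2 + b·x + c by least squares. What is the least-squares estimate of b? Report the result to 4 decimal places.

b = -1.2113

Sums needed: Σx^2·x^2 = 27249, Σx^2·x = 2591, Σx^2 = 261, Σx·x = 261, Σx = 29, Σ1 = 4.
For Aᵀy: Σx^2·y = -30710, Σx·y = -2940, Σy = -300.
Inverting the 3×3 Gram matrix, [a, b, c]ᵀ = [-12223/12140, -2941/2428, -3169/6070]ᵀ.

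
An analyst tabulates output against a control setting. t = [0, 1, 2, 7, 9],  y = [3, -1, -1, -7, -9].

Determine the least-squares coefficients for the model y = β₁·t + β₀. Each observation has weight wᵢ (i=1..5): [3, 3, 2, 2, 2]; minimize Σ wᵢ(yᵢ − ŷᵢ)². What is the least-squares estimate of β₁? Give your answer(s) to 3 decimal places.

Sums needed: Σwᵢ·t·t = 271, Σwᵢ·t = 39, Σwᵢ·1 = 12.
Moment sums: Σwᵢ·t·y = -267, Σwᵢ·y = -28.
Eliminating β₀: 12·(row 1) − 39·(row 2) gives 1731·β₁ = 12·(-267) − 39·(-28) = -2112, so β₁ = -704/577.
Then β₀ = ((-28) − 39·(-704/577))/12 = 2825/1731.

β₁ = -1.220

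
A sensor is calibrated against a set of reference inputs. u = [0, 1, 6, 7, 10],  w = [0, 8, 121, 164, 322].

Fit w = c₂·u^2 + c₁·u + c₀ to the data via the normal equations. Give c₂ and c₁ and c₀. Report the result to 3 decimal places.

c₂ = 2.974, c₁ = 2.343, c₀ = 1.128

The normal system XᵀX·[c₂, c₁, c₀]ᵀ = Xᵀw is [[13698, 1560, 186]; [1560, 186, 24]; [186, 24, 5]]·[c₂, c₁, c₀]ᵀ = [44600, 5102, 615]ᵀ.
Inverting the 3×3 Gram matrix, [c₂, c₁, c₀]ᵀ = [43099/14493, 33959/14493, 5451/4831]ᵀ.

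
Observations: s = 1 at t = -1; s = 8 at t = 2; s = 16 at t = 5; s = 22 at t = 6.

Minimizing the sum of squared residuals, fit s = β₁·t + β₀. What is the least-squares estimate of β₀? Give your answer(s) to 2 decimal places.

β₀ = 3.15

Normal-equation sums: Σt·t = 66, Σt = 12, Σ1 = 4.
For Mᵀs: Σt·s = 227, Σs = 47.
Δ = 66·4 − 12² = 120.
β₁ = (227·4 − 12·47)/120 = 43/15; β₀ = (66·47 − 12·227)/120 = 63/20.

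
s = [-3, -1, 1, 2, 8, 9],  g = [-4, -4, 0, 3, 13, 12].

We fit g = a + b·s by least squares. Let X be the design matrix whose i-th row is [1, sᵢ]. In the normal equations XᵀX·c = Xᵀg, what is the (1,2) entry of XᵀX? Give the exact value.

16

Row 1 ↔ basis 1, column 2 ↔ basis s, so (XᵀX)_{1,2} = Σᵢ s = (1)·(-3) + (1)·(-1) + (1)·(1) + (1)·(2) + (1)·(8) + (1)·(9) = 16.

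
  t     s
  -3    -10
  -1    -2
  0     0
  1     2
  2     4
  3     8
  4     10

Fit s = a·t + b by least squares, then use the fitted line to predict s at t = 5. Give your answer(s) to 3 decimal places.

Forming AᵀA = [[40, 6]; [6, 7]] and Aᵀs = [106, 12]ᵀ gives AᵀA·[a, b]ᵀ = Aᵀs.
det = 40·7 − 6² = 244.
a = (106·7 − 6·12)/244 = 335/122; b = (40·12 − 6·106)/244 = -39/61.
At t = 5: ŝ = (335/122)·(5) + (-39/61)·(1) = 1597/122.

ŝ = 13.090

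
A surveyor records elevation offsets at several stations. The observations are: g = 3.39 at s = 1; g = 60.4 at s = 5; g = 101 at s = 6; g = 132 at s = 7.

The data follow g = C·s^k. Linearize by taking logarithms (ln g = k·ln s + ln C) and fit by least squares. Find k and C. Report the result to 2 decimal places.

k = 1.87, C = 3.34

Taking logs, ln g = k·ln s + ln C, so regress ln g on ln s.
Sums: Σln s = 5.3471, Σ(ln s)² = 9.5873, Σln g = 14.8197, Σln s·ln g = 24.3710.
Normal system: [[9.5873, 5.3471]; [5.3471, 4]]·[k, ln C]ᵀ = [24.3710, 14.8197]ᵀ.
Solving (det = 9.7575): k = 1.86945, ln C = 1.20590, so C = exp(1.20590) = 3.33975.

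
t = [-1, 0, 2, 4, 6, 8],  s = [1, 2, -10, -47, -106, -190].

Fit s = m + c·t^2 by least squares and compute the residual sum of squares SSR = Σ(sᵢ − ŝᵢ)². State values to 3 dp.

SSR = 4.471

With design matrix A, AᵀA = [[6, 121]; [121, 5665]] and Aᵀs = [-350, -16767]ᵀ.
Eliminating c: 5665·(row 1) − 121·(row 2) gives 19349·m = 5665·(-350) − 121·(-16767) = 46057, so m = 4187/1759.
Then c = ((-16767) − 121·(4187/1759))/5665 = -58252/19349.
Residuals: 31544/19349, -669/1759, -6539/19349, -23428/19349, 21/19349, 5761/19349; SSR = 86516/19349.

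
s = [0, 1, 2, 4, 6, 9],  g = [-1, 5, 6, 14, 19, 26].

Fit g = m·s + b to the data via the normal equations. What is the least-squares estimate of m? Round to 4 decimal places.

m = 2.9302

Sums needed: Σs·s = 138, Σs = 22, Σ1 = 6.
Moment sums: Σs·g = 421, Σg = 69.
So XᵀX·[m, b]ᵀ = Xᵀg: [[138, 22]; [22, 6]]·[m, b]ᵀ = [421, 69]ᵀ.
Determinant 138·6 − 22² = 344.
m = (421·6 − 22·69)/344 = 126/43; b = (138·69 − 22·421)/344 = 65/86.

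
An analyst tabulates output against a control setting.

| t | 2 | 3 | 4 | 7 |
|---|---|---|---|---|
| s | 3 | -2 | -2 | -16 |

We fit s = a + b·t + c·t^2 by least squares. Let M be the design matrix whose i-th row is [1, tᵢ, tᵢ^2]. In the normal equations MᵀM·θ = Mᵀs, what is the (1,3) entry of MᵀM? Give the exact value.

78

Row 1 ↔ basis 1, column 3 ↔ basis t^2, so (MᵀM)_{1,3} = Σᵢ t^2 = (1)·(4) + (1)·(9) + (1)·(16) + (1)·(49) = 78.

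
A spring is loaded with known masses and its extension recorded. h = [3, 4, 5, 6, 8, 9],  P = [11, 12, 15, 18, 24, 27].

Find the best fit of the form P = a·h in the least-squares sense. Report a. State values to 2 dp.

a = 3.03

Setting ∂/∂a … = 0 gives: 231·a = 699.
(Σh·h = 231, Σh·P = 699.)
Hence a = 699 / 231 ≈ 3.02597.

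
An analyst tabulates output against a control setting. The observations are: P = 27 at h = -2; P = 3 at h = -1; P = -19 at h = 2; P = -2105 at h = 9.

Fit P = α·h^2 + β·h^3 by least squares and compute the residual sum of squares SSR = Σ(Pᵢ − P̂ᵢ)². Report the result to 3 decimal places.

Forming XᵀX = [[6594, 59048]; [59048, 531570]] and XᵀP = [-170470, -1534916]ᵀ gives XᵀX·[α, β]ᵀ = XᵀP.
Δ = 6594·531570 − 59048² = 18506276.
α = ((-170470)·531570 − 59048·(-1534916))/18506276 = 4245517/4626569; β = (6594·(-1534916) − 59048·(-170470))/18506276 = -13830886/4626569.
Residuals: -2711793/4626569, -4196696/4626569, 5760209/4626569, -98728/4626569; SSR = 12569970/4626569.

SSR = 2.717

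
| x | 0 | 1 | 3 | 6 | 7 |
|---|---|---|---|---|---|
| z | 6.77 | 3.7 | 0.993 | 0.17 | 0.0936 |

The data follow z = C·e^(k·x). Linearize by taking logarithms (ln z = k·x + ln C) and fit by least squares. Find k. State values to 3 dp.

With ln zᵢ as the transformed response and xᵢ as the regressor:
Over the data: Σx = 17.0000, Σ(x)² = 95.0000, Σln z = -0.9269, Σx·ln z = -25.9256.
Normal system: [[95.0000, 17.0000]; [17.0000, 5]]·[k, ln C]ᵀ = [-25.9256, -0.9269]ᵀ.
Δ = 95.0000·5 − (17.0000)² = 186.0000; k = (-25.9256·5 − 17.0000·-0.9269)/186.0000 = -0.61221, ln C = (95.0000·-0.9269 − 17.0000·-25.9256)/186.0000 = 1.89614.

k = -0.612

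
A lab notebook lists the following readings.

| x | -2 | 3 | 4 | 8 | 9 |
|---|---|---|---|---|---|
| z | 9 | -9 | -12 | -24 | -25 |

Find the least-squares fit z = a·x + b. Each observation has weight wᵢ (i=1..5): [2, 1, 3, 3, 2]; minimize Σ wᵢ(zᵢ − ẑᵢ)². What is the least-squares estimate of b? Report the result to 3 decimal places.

The normal equations are: 419·a + 53·b = -1233;  53·a + 11·b = -149.
(Σwᵢ·x·x = 419, Σwᵢ·x = 53, Σwᵢ·1 = 11, Σwᵢ·x·z = -1233, Σwᵢ·z = -149.)
Determinant 419·11 − 53² = 1800.
a = ((-1233)·11 − 53·(-149))/1800 = -2833/900; b = (419·(-149) − 53·(-1233))/1800 = 1459/900.

b = 1.621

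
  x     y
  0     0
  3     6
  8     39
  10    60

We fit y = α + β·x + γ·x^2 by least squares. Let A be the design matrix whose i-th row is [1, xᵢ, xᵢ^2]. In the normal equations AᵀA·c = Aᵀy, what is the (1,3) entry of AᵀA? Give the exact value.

Row 1 ↔ basis 1, column 3 ↔ basis x^2, so (AᵀA)_{1,3} = Σᵢ x^2 = (1)·(0) + (1)·(9) + (1)·(64) + (1)·(100) = 173.

173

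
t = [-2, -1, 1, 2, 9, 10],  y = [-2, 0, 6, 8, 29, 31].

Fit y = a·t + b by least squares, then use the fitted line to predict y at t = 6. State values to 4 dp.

ŷ = 19.9911

With design matrix M, MᵀM = [[191, 19]; [19, 6]] and Mᵀy = [597, 72]ᵀ.
det = 191·6 − 19² = 785.
a = (597·6 − 19·72)/785 = 2214/785; b = (191·72 − 19·597)/785 = 2409/785.
At t = 6: ŷ = (2214/785)·(6) + (2409/785)·(1) = 15693/785.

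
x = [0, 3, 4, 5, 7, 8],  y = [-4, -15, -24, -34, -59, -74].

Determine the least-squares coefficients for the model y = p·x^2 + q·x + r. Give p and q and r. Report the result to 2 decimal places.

p = -0.96, q = -1.16, r = -3.80

The normal system AᵀA·[p, q, r]ᵀ = Aᵀy is [[7459, 1071, 163]; [1071, 163, 27]; [163, 27, 6]]·[p, q, r]ᵀ = [-8996, -1316, -210]ᵀ.
Solving the 3×3 system (Gaussian elimination) gives p = -8523/8905, q = -2059/1781, r = -33806/8905.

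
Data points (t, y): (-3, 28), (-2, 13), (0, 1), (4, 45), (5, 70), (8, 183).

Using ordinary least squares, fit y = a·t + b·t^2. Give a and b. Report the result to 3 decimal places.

The normal system AᵀA·[a, b]ᵀ = Aᵀy is [[118, 666]; [666, 5074]]·[a, b]ᵀ = [1884, 14486]ᵀ.
Eliminating b: 5074·(row 1) − 666·(row 2) gives 155176·a = 5074·1884 − 666·14486 = -88260, so a = -22065/38794.
Then b = (14486 − 666·(-22065/38794))/5074 = 113651/38794.

a = -0.569, b = 2.930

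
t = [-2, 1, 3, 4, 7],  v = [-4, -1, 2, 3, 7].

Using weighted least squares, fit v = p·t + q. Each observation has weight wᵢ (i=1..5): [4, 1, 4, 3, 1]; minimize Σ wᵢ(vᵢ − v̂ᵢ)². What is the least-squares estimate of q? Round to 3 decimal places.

q = -1.681

XᵀWX·[p, q]ᵀ = XᵀWv reads: 150·p + 24·q = 140;  24·p + 13·q = 7.
(Σwᵢ·t·t = 150, Σwᵢ·t = 24, Σwᵢ·1 = 13, Σwᵢ·t·v = 140, Σwᵢ·v = 7.)
Δ = 150·13 − 24² = 1374.
p = (140·13 − 24·7)/1374 = 826/687; q = (150·7 − 24·140)/1374 = -385/229.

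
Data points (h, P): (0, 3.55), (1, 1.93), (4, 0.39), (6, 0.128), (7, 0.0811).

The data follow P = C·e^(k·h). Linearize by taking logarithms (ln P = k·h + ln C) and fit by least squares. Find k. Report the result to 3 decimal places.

Let Y = ln P. Fitting Y = k·h + ln C by least squares:
Σh = 18.0000, Σ(h)² = 102.0000, Σln P = -3.5849, Σh·ln P = -33.0278.
Equations: 102.0000·k + 18.0000·ln C = -33.0278;  18.0000·k + 5·ln C = -3.5849.
Δ = 102.0000·5 − (18.0000)² = 186.0000; k = (-33.0278·5 − 18.0000·-3.5849)/186.0000 = -0.54091, ln C = (102.0000·-3.5849 − 18.0000·-33.0278)/186.0000 = 1.23030.

k = -0.541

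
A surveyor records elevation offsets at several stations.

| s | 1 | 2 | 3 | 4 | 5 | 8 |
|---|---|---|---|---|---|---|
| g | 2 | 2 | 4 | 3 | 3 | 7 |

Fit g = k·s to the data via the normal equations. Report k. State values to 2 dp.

With design matrix M, MᵀM = [[119]] and Mᵀg = [101]ᵀ.
k = 101/119 = 0.848739.

k = 0.85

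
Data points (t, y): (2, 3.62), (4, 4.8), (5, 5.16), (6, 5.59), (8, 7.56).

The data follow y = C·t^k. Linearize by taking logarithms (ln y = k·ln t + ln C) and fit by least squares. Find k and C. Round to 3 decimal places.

With ln yᵢ as the transformed response and ln tᵢ as the regressor:
AᵀA = [[12.5270, 7.5601]; [7.5601, 5]], rhs = [12.9973, 8.2399]ᵀ  (here Σln t = 7.5601, Σ(ln t)² = 12.5270, Σln y = 8.2399, Σln t·ln y = 12.9973).
Solving (det = 5.4804): k = 0.49127, ln C = 0.90517, so C = exp(0.90517) = 2.47236.

k = 0.491, C = 2.472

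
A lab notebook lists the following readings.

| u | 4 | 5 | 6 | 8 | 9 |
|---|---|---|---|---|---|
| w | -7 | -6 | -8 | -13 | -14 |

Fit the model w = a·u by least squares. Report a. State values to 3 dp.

Sums needed: Σu·u = 222.
Right-hand side: Σu·w = -336.
Hence a = -336 / 222 ≈ -1.51351.

a = -1.514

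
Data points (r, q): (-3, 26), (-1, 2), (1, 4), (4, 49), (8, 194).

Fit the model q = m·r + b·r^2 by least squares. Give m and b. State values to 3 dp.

m = 0.360, b = 2.986

From the data, Σr·r = 91, Σr·r^2 = 549, Σr^2·r^2 = 4435.
Right-hand side: Σr·q = 1672, Σr^2·q = 13440.
So AᵀA·[m, b]ᵀ = Aᵀq: [[91, 549]; [549, 4435]]·[m, b]ᵀ = [1672, 13440]ᵀ.
Eliminating b: 4435·(row 1) − 549·(row 2) gives 102184·m = 4435·1672 − 549·13440 = 36760, so m = 4595/12773.
Then b = (13440 − 549·(4595/12773))/4435 = 38139/12773.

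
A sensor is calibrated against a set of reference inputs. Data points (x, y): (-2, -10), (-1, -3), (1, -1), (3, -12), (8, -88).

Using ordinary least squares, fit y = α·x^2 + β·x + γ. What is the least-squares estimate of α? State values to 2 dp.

α = -1.50

From the data, Σx^2·x^2 = 4195, Σx^2·x = 531, Σx^2 = 79, Σx·x = 79, Σx = 9, Σ1 = 5.
Moment sums: Σx^2·y = -5784, Σx·y = -718, Σy = -114.
Solving the 3×3 system (Gaussian elimination) gives α = -63429/42367, β = 46742/42367, γ = -47925/42367.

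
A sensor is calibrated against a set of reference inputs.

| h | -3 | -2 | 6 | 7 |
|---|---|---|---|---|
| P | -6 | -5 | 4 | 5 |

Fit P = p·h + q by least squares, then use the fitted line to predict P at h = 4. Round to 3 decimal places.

P̂ = 1.720

MᵀM·[p, q]ᵀ = MᵀP reads: 98·p + 8·q = 87;  8·p + 4·q = -2.
(Σh·h = 98, Σh = 8, Σ1 = 4, Σh·P = 87, ΣP = -2.)
Δ = 98·4 − 8² = 328.
p = (87·4 − 8·(-2))/328 = 91/82; q = (98·(-2) − 8·87)/328 = -223/82.
At h = 4: P̂ = (91/82)·(4) + (-223/82)·(1) = 141/82.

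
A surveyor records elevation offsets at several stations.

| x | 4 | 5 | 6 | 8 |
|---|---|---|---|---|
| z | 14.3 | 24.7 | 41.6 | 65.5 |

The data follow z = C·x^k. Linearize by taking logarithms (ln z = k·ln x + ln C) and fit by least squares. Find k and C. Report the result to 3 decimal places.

Taking logs, ln z = k·ln x + ln C, so regress ln z on ln x.
AᵀA = [[12.0466, 6.8669]; [6.8669, 4]], rhs = [24.2252, 13.7772]ᵀ  (here Σln x = 6.8669, Σ(ln x)² = 12.0466, Σln z = 13.7772, Σln x·ln z = 24.2252).
Slope k = (n·Σln x·ln z − Σln x·Σln z)/(n·Σ(ln x)² − (Σln x)²) = (4·24.2252 − 6.8669·13.7772)/1.0316 = 2.22360; ln C = (Σln z − k·Σln x)/n = -0.37302, so C = exp(-0.37302) = 0.68865.

k = 2.224, C = 0.689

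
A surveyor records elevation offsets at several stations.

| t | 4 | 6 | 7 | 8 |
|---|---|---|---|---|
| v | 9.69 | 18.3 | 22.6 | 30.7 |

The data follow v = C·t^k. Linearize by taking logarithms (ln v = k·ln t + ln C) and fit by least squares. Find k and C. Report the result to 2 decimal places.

Linearized form: ln v = k·ln t + ln C. From the 4 transformed points,
Σln t = 7.2034, Σ(ln t)² = 13.2429, Σln v = 11.7202, Σln t·ln v = 21.5447.
Normal system: [[13.2429, 7.2034]; [7.2034, 4]]·[k, ln C]ᵀ = [21.5447, 11.7202]ᵀ.
Δ = 13.2429·4 − (7.2034)² = 1.0824; k = (21.5447·4 − 7.2034·11.7202)/1.0824 = 1.61986, ln C = (13.2429·11.7202 − 7.2034·21.5447)/1.0824 = 0.01293, so C = exp(0.01293) = 1.01302.

k = 1.62, C = 1.01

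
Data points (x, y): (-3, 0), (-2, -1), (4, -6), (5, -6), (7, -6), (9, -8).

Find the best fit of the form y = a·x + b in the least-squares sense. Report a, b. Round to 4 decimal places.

a = -0.6477, b = -2.3409

With design matrix A, AᵀA = [[184, 20]; [20, 6]] and Aᵀy = [-166, -27]ᵀ.
Δ = 184·6 − 20² = 704.
a = ((-166)·6 − 20·(-27))/704 = -57/88; b = (184·(-27) − 20·(-166))/704 = -103/44.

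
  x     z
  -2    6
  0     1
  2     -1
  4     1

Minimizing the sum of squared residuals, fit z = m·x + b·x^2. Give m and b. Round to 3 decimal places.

From the data, Σx·x = 24, Σx·x^2 = 64, Σx^2·x^2 = 288.
Moment sums: Σx·z = -10, Σx^2·z = 36.
MᵀM·[m, b]ᵀ = Mᵀz becomes [[24, 64]; [64, 288]]·[m, b]ᵀ = [-10, 36]ᵀ.
Δ = 24·288 − 64² = 2816.
m = ((-10)·288 − 64·36)/2816 = -81/44; b = (24·36 − 64·(-10))/2816 = 47/88.

m = -1.841, b = 0.534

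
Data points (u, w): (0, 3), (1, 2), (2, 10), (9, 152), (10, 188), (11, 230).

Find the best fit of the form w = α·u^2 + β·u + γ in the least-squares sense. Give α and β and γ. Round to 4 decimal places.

From the data, Σu^2·u^2 = 31219, Σu^2·u = 3069, Σu^2 = 307, Σu·u = 307, Σu = 33, Σ1 = 6.
Moment sums: Σu^2·w = 58984, Σu·w = 5800, Σw = 585.
Normal equations: [[31219, 3069, 307]; [3069, 307, 33]; [307, 33, 6]]·[α, β, γ]ᵀ = [58984, 5800, 585]ᵀ.
Inverting the 3×3 Gram matrix, [α, β, γ]ᵀ = [483/244, -73303/61244, 42842/15311]ᵀ.

α = 1.9795, β = -1.1969, γ = 2.7981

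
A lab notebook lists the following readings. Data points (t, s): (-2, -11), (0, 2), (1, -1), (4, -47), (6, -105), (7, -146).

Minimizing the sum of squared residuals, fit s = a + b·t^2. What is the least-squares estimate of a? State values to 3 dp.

Entries of MᵀM: Σ1 = 6, Σt^2 = 106, Σt^2·t^2 = 3970.
For Mᵀs: Σs = -308, Σt^2·s = -11731.
So MᵀM·[a, b]ᵀ = Mᵀs: [[6, 106]; [106, 3970]]·[a, b]ᵀ = [-308, -11731]ᵀ.
det = 6·3970 − 106² = 12584.
a = ((-308)·3970 − 106·(-11731))/12584 = 10363/6292; b = (6·(-11731) − 106·(-308))/12584 = -18869/6292.

a = 1.647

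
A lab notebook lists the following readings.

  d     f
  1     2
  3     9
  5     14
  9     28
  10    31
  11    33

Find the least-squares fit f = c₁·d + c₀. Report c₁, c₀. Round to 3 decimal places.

c₁ = 3.156, c₀ = -1.012

The normal system MᵀM·[c₁, c₀]ᵀ = Mᵀf is [[337, 39]; [39, 6]]·[c₁, c₀]ᵀ = [1024, 117]ᵀ.
Eliminating c₀: 6·(row 1) − 39·(row 2) gives 501·c₁ = 6·1024 − 39·117 = 1581, so c₁ = 527/167.
Then c₀ = (117 − 39·(527/167))/6 = -169/167.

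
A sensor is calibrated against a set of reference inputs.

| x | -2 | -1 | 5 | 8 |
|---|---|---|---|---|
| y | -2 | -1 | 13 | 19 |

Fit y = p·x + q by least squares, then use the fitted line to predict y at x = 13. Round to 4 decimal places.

ŷ = 30.0000

Entries of MᵀM: Σx·x = 94, Σx = 10, Σ1 = 4.
And Σx·y = 222, Σy = 29.
Determinant 94·4 − 10² = 276.
p = (222·4 − 10·29)/276 = 13/6; q = (94·29 − 10·222)/276 = 11/6.
At x = 13: ŷ = (13/6)·(13) + (11/6)·(1) = 30.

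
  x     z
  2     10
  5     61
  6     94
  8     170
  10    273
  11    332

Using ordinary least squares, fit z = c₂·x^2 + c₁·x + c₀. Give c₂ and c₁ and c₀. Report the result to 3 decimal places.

c₂ = 3.034, c₁ = -3.574, c₀ = 4.707

The normal system MᵀM·[c₂, c₁, c₀]ᵀ = Mᵀz is [[30674, 3192, 350]; [3192, 350, 42]; [350, 42, 6]]·[c₂, c₁, c₀]ᵀ = [83301, 8631, 940]ᵀ.
Inverting the 3×3 Gram matrix, [c₂, c₁, c₀]ᵀ = [15503/5110, -18261/5110, 1718/365]ᵀ.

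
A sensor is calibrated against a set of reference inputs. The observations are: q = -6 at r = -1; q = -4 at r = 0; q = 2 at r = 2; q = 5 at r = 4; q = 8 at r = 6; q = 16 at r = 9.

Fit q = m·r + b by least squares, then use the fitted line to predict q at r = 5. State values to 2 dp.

Forming AᵀA = [[138, 20]; [20, 6]] and Aᵀq = [222, 21]ᵀ gives AᵀA·[m, b]ᵀ = Aᵀq.
Eliminating b: 6·(row 1) − 20·(row 2) gives 428·m = 6·222 − 20·21 = 912, so m = 228/107.
Then b = (21 − 20·(228/107))/6 = -771/214.
At r = 5: q̂ = (228/107)·(5) + (-771/214)·(1) = 1509/214.

q̂ = 7.05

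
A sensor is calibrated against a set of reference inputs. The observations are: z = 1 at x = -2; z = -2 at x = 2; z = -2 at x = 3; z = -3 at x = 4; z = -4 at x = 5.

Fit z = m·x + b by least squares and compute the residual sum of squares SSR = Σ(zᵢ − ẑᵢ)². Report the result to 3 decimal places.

From the data, Σx·x = 58, Σx = 12, Σ1 = 5.
And Σx·z = -44, Σz = -10.
So MᵀM·[m, b]ᵀ = Mᵀz: [[58, 12]; [12, 5]]·[m, b]ᵀ = [-44, -10]ᵀ.
Δ = 58·5 − 12² = 146.
m = ((-44)·5 − 12·(-10))/146 = -50/73; b = (58·(-10) − 12·(-44))/146 = -26/73.
Residuals: -1/73, -20/73, 30/73, 7/73, -16/73; SSR = 22/73.

SSR = 0.301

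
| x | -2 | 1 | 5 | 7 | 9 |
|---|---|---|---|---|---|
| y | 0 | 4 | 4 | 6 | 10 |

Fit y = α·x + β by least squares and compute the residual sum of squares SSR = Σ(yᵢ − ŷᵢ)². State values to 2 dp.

SSR = 7.80

The normal equations are: 160·α + 20·β = 156;  20·α + 5·β = 24.
Eliminating β: 5·(row 1) − 20·(row 2) gives 400·α = 5·156 − 20·24 = 300, so α = 3/4.
Then β = (24 − 20·(3/4))/5 = 9/5.
Residuals: -3/10, 29/20, -31/20, -21/20, 29/20; SSR = 39/5.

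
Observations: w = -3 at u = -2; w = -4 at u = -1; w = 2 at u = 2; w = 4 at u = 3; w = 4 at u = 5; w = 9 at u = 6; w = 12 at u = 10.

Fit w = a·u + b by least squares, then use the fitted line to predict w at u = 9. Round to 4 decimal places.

ŵ = 11.2265

Setting ∂/∂a … = 0 gives: 179·a + 23·b = 220;  23·a + 7·b = 24.
(Σu·u = 179, Σu = 23, Σ1 = 7, Σu·w = 220, Σw = 24.)
Δ = 179·7 − 23² = 724.
a = (220·7 − 23·24)/724 = 247/181; b = (179·24 − 23·220)/724 = -191/181.
At u = 9: ŵ = (247/181)·(9) + (-191/181)·(1) = 2032/181.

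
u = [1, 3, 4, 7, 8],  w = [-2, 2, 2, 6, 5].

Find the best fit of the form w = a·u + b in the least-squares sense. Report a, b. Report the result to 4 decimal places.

a = 1.0301, b = -2.1386

The normal equations are: 139·a + 23·b = 94;  23·a + 5·b = 13.
(Σu·u = 139, Σu = 23, Σ1 = 5, Σu·w = 94, Σw = 13.)
Determinant 139·5 − 23² = 166.
a = (94·5 − 23·13)/166 = 171/166; b = (139·13 − 23·94)/166 = -355/166.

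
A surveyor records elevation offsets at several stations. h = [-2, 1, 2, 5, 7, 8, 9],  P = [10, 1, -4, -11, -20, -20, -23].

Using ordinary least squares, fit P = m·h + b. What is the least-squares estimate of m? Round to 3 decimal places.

m = -3.036

Compute the Gram sums: Σh·h = 228, Σh = 30, Σ1 = 7.
And Σh·P = -589, ΣP = -67.
Δ = 228·7 − 30² = 696.
m = ((-589)·7 − 30·(-67))/696 = -2113/696; b = (228·(-67) − 30·(-589))/696 = 399/116.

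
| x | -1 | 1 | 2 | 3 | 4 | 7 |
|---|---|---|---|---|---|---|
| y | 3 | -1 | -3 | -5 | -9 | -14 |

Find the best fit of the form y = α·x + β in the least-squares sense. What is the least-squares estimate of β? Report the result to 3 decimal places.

Entries of MᵀM: Σx·x = 80, Σx = 16, Σ1 = 6.
Right-hand side: Σx·y = -159, Σy = -29.
Determinant 80·6 − 16² = 224.
α = ((-159)·6 − 16·(-29))/224 = -35/16; β = (80·(-29) − 16·(-159))/224 = 1.

β = 1.000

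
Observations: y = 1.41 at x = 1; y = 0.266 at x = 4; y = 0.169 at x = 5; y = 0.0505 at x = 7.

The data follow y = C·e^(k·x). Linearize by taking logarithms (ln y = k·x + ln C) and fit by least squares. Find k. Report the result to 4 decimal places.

Linearized form: ln y = k·x + ln C. From the 4 transformed points,
Σx = 17.0000, Σ(x)² = 91.0000, Σln y = -5.7443, Σx·ln y = -34.7432.
Equations: 91.0000·k + 17.0000·ln C = -34.7432;  17.0000·k + 4·ln C = -5.7443.
Δ = 91.0000·4 − (17.0000)² = 75.0000; k = (-34.7432·4 − 17.0000·-5.7443)/75.0000 = -0.55093, ln C = (91.0000·-5.7443 − 17.0000·-34.7432)/75.0000 = 0.90537.

k = -0.5509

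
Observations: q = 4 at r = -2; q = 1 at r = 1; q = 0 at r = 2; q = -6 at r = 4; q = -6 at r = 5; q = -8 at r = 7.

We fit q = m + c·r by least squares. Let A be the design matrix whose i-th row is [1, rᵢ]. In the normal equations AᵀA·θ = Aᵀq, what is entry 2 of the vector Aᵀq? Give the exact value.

-117

Entry 2 ↔ basis r, so (Aᵀq)_{2} = Σᵢ (r)·qᵢ = (-2)·(4) + (1)·(1) + (2)·(0) + (4)·(-6) + (5)·(-6) + (7)·(-8) = -117.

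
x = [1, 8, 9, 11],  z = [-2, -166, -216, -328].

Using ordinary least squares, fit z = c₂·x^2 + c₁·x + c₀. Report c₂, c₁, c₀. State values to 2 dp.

c₂ = -3.02, c₁ = 3.62, c₀ = -2.56

With design matrix M, MᵀM = [[25299, 2573, 267]; [2573, 267, 29]; [267, 29, 4]] and Mᵀz = [-67810, -6882, -712]ᵀ.
Inverting the 3×3 Gram matrix, [c₂, c₁, c₀]ᵀ = [-55047/18218, 65969/18218, -23346/9109]ᵀ.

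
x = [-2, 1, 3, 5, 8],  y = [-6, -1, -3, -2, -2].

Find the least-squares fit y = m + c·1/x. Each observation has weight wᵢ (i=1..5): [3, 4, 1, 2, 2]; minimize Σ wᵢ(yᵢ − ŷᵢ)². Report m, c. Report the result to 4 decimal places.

AᵀWA·[m, c]ᵀ = AᵀWy reads: 12·m + (209/60)·c = -33;  (209/60)·m + (35801/7200)·c = 27/10.
det = 12·(35801/7200) − (209/60)² = 6845/144.
m = ((-33)·(35801/7200) − (209/60)·(27/10))/(6845/144) = -1249149/342250; c = (12·(27/10) − (209/60)·(-33))/(6845/144) = 106092/34225.

m = -3.6498, c = 3.0998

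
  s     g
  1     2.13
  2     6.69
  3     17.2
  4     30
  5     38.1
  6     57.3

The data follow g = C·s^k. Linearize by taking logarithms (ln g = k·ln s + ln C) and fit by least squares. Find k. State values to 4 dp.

k = 1.8570

Taking logs, ln g = k·ln s + ln C, so regress ln g on ln s.
Sums: Σln s = 6.5793, Σ(ln s)² = 9.4099, Σln g = 16.5914, Σln s·ln g = 22.2702.
Normal system: [[9.4099, 6.5793]; [6.5793, 6]]·[k, ln C]ᵀ = [22.2702, 16.5914]ᵀ.
Slope k = (n·Σln s·ln g − Σln s·Σln g)/(n·Σ(ln s)² − (Σln s)²) = (6·22.2702 − 6.5793·16.5914)/13.1729 = 1.85703; ln C = (Σln g − k·Σln s)/n = 0.72891.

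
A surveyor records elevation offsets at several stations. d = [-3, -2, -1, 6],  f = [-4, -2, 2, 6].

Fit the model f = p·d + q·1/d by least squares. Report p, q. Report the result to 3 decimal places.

p = 1.200, q = -2.495

With design matrix A, AᵀA = [[50, 4]; [4, 25/18]] and Aᵀf = [50, 4/3]ᵀ.
Eliminating q: (25/18)·(row 1) − 4·(row 2) gives (481/9)·p = (25/18)·50 − 4·(4/3) = 577/9, so p = 577/481.
Then q = ((4/3) − 4·(577/481))/(25/18) = -1200/481.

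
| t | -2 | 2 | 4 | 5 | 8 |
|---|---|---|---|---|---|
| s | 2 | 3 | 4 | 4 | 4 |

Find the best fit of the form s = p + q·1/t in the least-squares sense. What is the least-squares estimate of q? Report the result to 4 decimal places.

Normal-equation sums: Σ1 = 5, Σ1/t = 23/40, Σ1/t·1/t = 989/1600.
Right-hand side: Σs = 17, Σ1/t·s = 14/5.
So XᵀX·[p, q]ᵀ = Xᵀs: [[5, 23/40]; [23/40, 989/1600]]·[p, q]ᵀ = [17, 14/5]ᵀ.
Eliminating q: (989/1600)·(row 1) − (23/40)·(row 2) gives (69/25)·p = (989/1600)·17 − (23/40)·(14/5) = 14237/1600, so p = 619/192.
Then q = ((14/5) − (23/40)·(619/192))/(989/1600) = 845/552.

q = 1.5308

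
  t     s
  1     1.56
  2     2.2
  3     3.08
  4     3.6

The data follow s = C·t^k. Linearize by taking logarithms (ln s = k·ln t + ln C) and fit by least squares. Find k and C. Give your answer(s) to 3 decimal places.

k = 0.615, C = 1.524

Linearized form: ln s = k·ln t + ln C. From the 4 transformed points,
Σln t = 3.1781, Σ(ln t)² = 3.6092, Σln s = 3.6390, Σln t·ln s = 3.5581.
Equations: 3.6092·k + 3.1781·ln C = 3.5581;  3.1781·k + 4·ln C = 3.6390.
Slope k = (n·Σln t·ln s − Σln t·Σln s)/(n·Σ(ln t)² − (Σln t)²) = (4·3.5581 − 3.1781·3.6390)/4.3368 = 0.61509; ln C = (Σln s − k·Σln t)/n = 0.42105, so C = exp(0.42105) = 1.52356.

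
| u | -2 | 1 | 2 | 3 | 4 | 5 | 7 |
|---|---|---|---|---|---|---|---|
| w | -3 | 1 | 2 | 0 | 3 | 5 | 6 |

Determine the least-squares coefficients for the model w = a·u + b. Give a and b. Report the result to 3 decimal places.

Entries of AᵀA: Σu·u = 108, Σu = 20, Σ1 = 7.
For Aᵀw: Σu·w = 90, Σw = 14.
So AᵀA·[a, b]ᵀ = Aᵀw: [[108, 20]; [20, 7]]·[a, b]ᵀ = [90, 14]ᵀ.
Eliminating b: 7·(row 1) − 20·(row 2) gives 356·a = 7·90 − 20·14 = 350, so a = 175/178.
Then b = (14 − 20·(175/178))/7 = -72/89.

a = 0.983, b = -0.809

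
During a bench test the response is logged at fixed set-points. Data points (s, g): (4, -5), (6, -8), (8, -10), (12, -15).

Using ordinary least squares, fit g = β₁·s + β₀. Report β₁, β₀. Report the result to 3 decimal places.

β₁ = -1.229, β₀ = -0.286

From the data, Σs·s = 260, Σs = 30, Σ1 = 4.
And Σs·g = -328, Σg = -38.
AᵀA·[β₁, β₀]ᵀ = Aᵀg becomes [[260, 30]; [30, 4]]·[β₁, β₀]ᵀ = [-328, -38]ᵀ.
Eliminating β₀: 4·(row 1) − 30·(row 2) gives 140·β₁ = 4·(-328) − 30·(-38) = -172, so β₁ = -43/35.
Then β₀ = ((-38) − 30·(-43/35))/4 = -2/7.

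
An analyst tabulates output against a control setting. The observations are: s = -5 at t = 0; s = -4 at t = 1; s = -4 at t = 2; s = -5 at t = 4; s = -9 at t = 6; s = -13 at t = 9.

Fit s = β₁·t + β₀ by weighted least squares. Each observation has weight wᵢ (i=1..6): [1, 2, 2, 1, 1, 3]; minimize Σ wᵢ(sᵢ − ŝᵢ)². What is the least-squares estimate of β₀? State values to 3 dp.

Entries of AᵀWA: Σwᵢ·t·t = 305, Σwᵢ·t = 43, Σwᵢ·1 = 10.
For AᵀWs: Σwᵢ·t·s = -449, Σwᵢ·s = -74.
Eliminating β₀: 10·(row 1) − 43·(row 2) gives 1201·β₁ = 10·(-449) − 43·(-74) = -1308, so β₁ = -1308/1201.
Then β₀ = ((-74) − 43·(-1308/1201))/10 = -3263/1201.

β₀ = -2.717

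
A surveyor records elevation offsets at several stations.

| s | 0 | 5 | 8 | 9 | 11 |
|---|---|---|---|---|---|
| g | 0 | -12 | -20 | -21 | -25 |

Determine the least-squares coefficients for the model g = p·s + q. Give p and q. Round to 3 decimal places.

Sums needed: Σs·s = 291, Σs = 33, Σ1 = 5.
Right-hand side: Σs·g = -684, Σg = -78.
Normal equations: [[291, 33]; [33, 5]]·[p, q]ᵀ = [-684, -78]ᵀ.
det = 291·5 − 33² = 366.
p = ((-684)·5 − 33·(-78))/366 = -141/61; q = (291·(-78) − 33·(-684))/366 = -21/61.

p = -2.311, q = -0.344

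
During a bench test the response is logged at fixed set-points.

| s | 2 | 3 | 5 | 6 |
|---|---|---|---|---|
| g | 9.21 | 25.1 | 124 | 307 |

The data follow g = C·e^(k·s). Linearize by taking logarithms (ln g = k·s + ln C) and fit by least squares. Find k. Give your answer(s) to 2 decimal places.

k = 0.86

Linearized form: ln g = k·s + ln C. From the 4 transformed points,
Σs = 16.0000, Σ(s)² = 74.0000, Σln g = 15.9903, Σs·ln g = 72.5717.
Normal system: [[74.0000, 16.0000]; [16.0000, 4]]·[k, ln C]ᵀ = [72.5717, 15.9903]ᵀ.
Slope k = (n·Σs·ln g − Σs·Σln g)/(n·Σ(s)² − (Σs)²) = (4·72.5717 − 16.0000·15.9903)/40.0000 = 0.86105; ln C = (Σln g − k·Σs)/n = 0.55336.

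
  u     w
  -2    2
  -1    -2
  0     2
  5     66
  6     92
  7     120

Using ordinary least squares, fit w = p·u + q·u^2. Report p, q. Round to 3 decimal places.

p = 3.244, q = 1.995

Sums needed: Σu·u = 115, Σu·u^2 = 675, Σu^2·u^2 = 4339.
Moment sums: Σu·w = 1720, Σu^2·w = 10848.
Eliminating q: 4339·(row 1) − 675·(row 2) gives 43360·p = 4339·1720 − 675·10848 = 140680, so p = 3517/1084.
Then q = (10848 − 675·(3517/1084))/4339 = 2163/1084.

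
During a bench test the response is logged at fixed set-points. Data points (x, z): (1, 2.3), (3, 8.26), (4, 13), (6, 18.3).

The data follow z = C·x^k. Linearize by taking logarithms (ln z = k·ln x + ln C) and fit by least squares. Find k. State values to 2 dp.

k = 1.18

Taking logs, ln z = k·ln x + ln C, so regress ln z on ln x.
Over the data: Σln x = 4.2767, Σ(ln x)² = 6.3392, Σln z = 8.4162, Σln x·ln z = 11.0839.
Normal system: [[6.3392, 4.2767]; [4.2767, 4]]·[k, ln C]ᵀ = [11.0839, 8.4162]ᵀ.
Solving (det = 7.0668): k = 1.18050, ln C = 0.84190.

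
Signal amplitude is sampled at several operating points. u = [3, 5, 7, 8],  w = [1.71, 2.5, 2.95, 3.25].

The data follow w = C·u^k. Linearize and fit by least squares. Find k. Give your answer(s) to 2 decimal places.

With ln wᵢ as the transformed response and ln uᵢ as the regressor:
Over the data: Σln u = 6.7334, Σ(ln u)² = 11.9079, Σln w = 3.7132, Σln u·ln w = 6.6202.
Normal system: [[11.9079, 6.7334]; [6.7334, 4]]·[k, ln C]ᵀ = [6.6202, 3.7132]ᵀ.
Solving (det = 2.2928): k = 0.64455, ln C = -0.15669.

k = 0.64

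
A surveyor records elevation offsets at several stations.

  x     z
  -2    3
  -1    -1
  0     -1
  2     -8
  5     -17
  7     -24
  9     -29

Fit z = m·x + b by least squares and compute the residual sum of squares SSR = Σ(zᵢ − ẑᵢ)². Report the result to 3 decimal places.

SSR = 5.424

Forming AᵀA = [[164, 20]; [20, 7]] and Aᵀz = [-535, -77]ᵀ gives AᵀA·[m, b]ᵀ = Aᵀz.
det = 164·7 − 20² = 748.
m = ((-535)·7 − 20·(-77))/748 = -2205/748; b = (164·(-77) − 20·(-535))/748 = -482/187.
Residuals: -7/22, -1025/748, 295/187, 177/374, 237/748, -589/748, 81/748; SSR = 4057/748.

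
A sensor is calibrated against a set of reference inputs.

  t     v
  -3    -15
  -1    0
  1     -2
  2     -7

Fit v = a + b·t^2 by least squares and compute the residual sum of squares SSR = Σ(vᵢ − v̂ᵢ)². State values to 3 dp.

SSR = 2.421

AᵀA·[a, b]ᵀ = Aᵀv reads: 4·a + 15·b = -24;  15·a + 99·b = -165.
Eliminating b: 99·(row 1) − 15·(row 2) gives 171·a = 99·(-24) − 15·(-165) = 99, so a = 11/19.
Then b = ((-165) − 15·(11/19))/99 = -100/57.
Residuals: 4/19, 67/57, -47/57, -32/57; SSR = 46/19.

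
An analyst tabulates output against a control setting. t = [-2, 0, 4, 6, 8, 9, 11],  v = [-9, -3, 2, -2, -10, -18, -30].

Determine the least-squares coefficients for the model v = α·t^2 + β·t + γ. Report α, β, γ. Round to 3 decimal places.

Normal-equation sums: Σt^2·t^2 = 26866, Σt^2·t = 2844, Σt^2 = 322, Σt·t = 322, Σt = 36, Σ1 = 7.
For Xᵀv: Σt^2·v = -5804, Σt·v = -558, Σv = -70.
Normal equations: [[26866, 2844, 322]; [2844, 322, 36]; [322, 36, 7]]·[α, β, γ]ᵀ = [-5804, -558, -70]ᵀ.
Solving the 3×3 system (Gaussian elimination) gives α = -207226/417081, β = 56925/19861, γ = -786314/417081.

α = -0.497, β = 2.866, γ = -1.885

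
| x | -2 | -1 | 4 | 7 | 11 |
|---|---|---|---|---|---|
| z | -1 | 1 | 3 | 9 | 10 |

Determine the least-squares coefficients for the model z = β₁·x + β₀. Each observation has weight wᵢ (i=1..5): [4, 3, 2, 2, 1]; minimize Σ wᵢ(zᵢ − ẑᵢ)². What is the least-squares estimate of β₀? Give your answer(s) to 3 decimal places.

Entries of AᵀWA: Σwᵢ·x·x = 270, Σwᵢ·x = 22, Σwᵢ·1 = 12.
Right-hand side: Σwᵢ·x·z = 265, Σwᵢ·z = 33.
AᵀWA·[β₁, β₀]ᵀ = AᵀWz becomes [[270, 22]; [22, 12]]·[β₁, β₀]ᵀ = [265, 33]ᵀ.
Determinant 270·12 − 22² = 2756.
β₁ = (265·12 − 22·33)/2756 = 1227/1378; β₀ = (270·33 − 22·265)/2756 = 770/689.

β₀ = 1.118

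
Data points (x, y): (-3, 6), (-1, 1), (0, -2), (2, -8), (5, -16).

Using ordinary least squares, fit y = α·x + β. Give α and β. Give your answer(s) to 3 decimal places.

α = -2.785, β = -2.129

The normal system MᵀM·[α, β]ᵀ = Mᵀy is [[39, 3]; [3, 5]]·[α, β]ᵀ = [-115, -19]ᵀ.
det = 39·5 − 3² = 186.
α = ((-115)·5 − 3·(-19))/186 = -259/93; β = (39·(-19) − 3·(-115))/186 = -66/31.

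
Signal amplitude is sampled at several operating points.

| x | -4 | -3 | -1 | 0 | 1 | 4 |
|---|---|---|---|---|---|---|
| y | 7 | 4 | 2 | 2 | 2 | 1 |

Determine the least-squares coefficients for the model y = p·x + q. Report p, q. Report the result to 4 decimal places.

Normal-equation sums: Σx·x = 43, Σx = -3, Σ1 = 6.
And Σx·y = -36, Σy = 18.
Determinant 43·6 − (-3)² = 249.
p = ((-36)·6 − (-3)·18)/249 = -54/83; q = (43·18 − (-3)·(-36))/249 = 222/83.

p = -0.6506, q = 2.6747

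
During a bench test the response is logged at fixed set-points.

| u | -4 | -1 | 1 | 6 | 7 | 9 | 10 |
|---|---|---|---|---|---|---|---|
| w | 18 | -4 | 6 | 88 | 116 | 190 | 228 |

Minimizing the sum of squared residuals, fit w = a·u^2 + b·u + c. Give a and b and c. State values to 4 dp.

Entries of AᵀA: Σu^2·u^2 = 20516, Σu^2·u = 2224, Σu^2 = 284, Σu·u = 284, Σu = 28, Σ1 = 7.
Right-hand side: Σu^2·w = 47332, Σu·w = 5268, Σw = 642.
So AᵀA·[a, b, c]ᵀ = Aᵀw: [[20516, 2224, 284]; [2224, 284, 28]; [284, 28, 7]]·[a, b, c]ᵀ = [47332, 5268, 642]ᵀ.
Inverting the 3×3 Gram matrix, [a, b, c]ᵀ = [316507/158889, 492097/158889, -79046/52963]ᵀ.

a = 1.9920, b = 3.0971, c = -1.4925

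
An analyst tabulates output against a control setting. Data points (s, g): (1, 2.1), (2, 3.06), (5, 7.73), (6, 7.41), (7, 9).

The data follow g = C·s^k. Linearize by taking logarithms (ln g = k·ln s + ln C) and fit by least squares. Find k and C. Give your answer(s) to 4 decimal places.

Linearized form: ln g = k·ln s + ln C. From the 5 transformed points,
Over the data: Σln s = 6.0403, Σ(ln s)² = 10.0677, Σln g = 8.1055, Σln s·ln g = 11.9309.
Normal system: [[10.0677, 6.0403]; [6.0403, 5]]·[k, ln C]ᵀ = [11.9309, 8.1055]ᵀ.
Solving (det = 13.8539): k = 0.77199, ln C = 0.68850, so C = exp(0.68850) = 1.99072.

k = 0.7720, C = 1.9907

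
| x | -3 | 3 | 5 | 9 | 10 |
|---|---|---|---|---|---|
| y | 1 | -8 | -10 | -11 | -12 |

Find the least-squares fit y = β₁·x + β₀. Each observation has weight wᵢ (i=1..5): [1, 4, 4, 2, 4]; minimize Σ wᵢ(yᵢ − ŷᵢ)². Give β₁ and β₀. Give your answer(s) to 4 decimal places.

From the data, Σwᵢ·x·x = 707, Σwᵢ·x = 87, Σwᵢ·1 = 15.
And Σwᵢ·x·y = -977, Σwᵢ·y = -141.
Eliminating β₀: 15·(row 1) − 87·(row 2) gives 3036·β₁ = 15·(-977) − 87·(-141) = -2388, so β₁ = -199/253.
Then β₀ = ((-141) − 87·(-199/253))/15 = -1224/253.

β₁ = -0.7866, β₀ = -4.8379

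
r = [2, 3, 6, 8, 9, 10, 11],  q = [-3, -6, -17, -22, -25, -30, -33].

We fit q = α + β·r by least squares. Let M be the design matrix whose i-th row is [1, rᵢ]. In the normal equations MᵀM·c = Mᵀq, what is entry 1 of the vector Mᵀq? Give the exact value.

-136

Entry 1 ↔ basis 1, so (Mᵀq)_{1} = Σᵢ qᵢ = (1)·(-3) + (1)·(-6) + (1)·(-17) + (1)·(-22) + (1)·(-25) + (1)·(-30) + (1)·(-33) = -136.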